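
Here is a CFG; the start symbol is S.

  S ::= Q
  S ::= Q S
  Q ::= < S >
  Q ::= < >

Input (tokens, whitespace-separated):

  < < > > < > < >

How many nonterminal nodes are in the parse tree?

8

[S [Q < [S [Q < >]] >] [S [Q < >] [S [Q < >]]]]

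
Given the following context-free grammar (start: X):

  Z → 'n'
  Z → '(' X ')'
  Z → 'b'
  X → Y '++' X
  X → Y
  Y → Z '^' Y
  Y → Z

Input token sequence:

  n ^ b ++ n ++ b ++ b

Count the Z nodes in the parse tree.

5

[X [Y [Z n] ^ [Y [Z b]]] ++ [X [Y [Z n]] ++ [X [Y [Z b]] ++ [X [Y [Z b]]]]]]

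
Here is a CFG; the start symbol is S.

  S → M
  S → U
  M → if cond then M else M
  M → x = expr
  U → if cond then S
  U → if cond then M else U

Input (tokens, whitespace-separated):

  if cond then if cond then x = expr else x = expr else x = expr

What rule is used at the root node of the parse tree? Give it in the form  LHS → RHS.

S → M

[S [M if cond then [M if cond then [M x = expr] else [M x = expr]] else [M x = expr]]]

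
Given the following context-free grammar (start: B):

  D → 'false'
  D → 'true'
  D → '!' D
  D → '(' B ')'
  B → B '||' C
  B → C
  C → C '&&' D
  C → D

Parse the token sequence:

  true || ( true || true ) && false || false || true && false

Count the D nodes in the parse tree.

[B [B [B [B [C [D true]]] || [C [C [D ( [B [B [C [D true]]] || [C [D true]]] )]] && [D false]]] || [C [D false]]] || [C [C [D true]] && [D false]]]

8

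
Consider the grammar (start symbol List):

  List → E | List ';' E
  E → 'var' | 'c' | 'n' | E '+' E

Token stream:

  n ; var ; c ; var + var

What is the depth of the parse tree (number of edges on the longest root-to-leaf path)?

[List [List [List [List [E n]] ; [E var]] ; [E c]] ; [E [E var] + [E var]]]

5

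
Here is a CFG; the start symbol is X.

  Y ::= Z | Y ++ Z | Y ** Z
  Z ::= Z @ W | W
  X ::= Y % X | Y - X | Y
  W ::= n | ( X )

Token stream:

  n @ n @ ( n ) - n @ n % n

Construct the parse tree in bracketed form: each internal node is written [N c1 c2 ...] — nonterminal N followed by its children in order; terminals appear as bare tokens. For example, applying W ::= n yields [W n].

X
Y - X
Z - X
Z @ W - X
Z @ W @ W - X
W @ W @ W - X
n @ W @ W - X
n @ n @ W - X
n @ n @ ( X ) - X
n @ n @ ( Y ) - X
n @ n @ ( Z ) - X
n @ n @ ( W ) - X
n @ n @ ( n ) - X
n @ n @ ( n ) - Y % X
n @ n @ ( n ) - Z % X
n @ n @ ( n ) - Z @ W % X
n @ n @ ( n ) - W @ W % X
n @ n @ ( n ) - n @ W % X
n @ n @ ( n ) - n @ n % X
n @ n @ ( n ) - n @ n % Y
n @ n @ ( n ) - n @ n % Z
n @ n @ ( n ) - n @ n % W
n @ n @ ( n ) - n @ n % n

[X [Y [Z [Z [Z [W n]] @ [W n]] @ [W ( [X [Y [Z [W n]]]] )]]] - [X [Y [Z [Z [W n]] @ [W n]]] % [X [Y [Z [W n]]]]]]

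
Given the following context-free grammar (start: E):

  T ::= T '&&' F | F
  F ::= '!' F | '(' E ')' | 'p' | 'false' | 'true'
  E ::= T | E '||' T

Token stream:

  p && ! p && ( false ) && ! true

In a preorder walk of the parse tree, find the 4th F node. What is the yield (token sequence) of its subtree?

( false )

[E [T [T [T [T [F p]] && [F ! [F p]]] && [F ( [E [T [F false]]] )]] && [F ! [F true]]]]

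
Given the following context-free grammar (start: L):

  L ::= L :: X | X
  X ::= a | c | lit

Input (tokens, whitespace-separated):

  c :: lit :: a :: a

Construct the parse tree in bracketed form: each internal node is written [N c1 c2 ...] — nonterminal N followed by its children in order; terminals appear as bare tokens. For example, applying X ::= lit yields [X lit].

L
L :: X
L :: X :: X
L :: X :: X :: X
X :: X :: X :: X
c :: X :: X :: X
c :: lit :: X :: X
c :: lit :: a :: X
c :: lit :: a :: a

[L [L [L [L [X c]] :: [X lit]] :: [X a]] :: [X a]]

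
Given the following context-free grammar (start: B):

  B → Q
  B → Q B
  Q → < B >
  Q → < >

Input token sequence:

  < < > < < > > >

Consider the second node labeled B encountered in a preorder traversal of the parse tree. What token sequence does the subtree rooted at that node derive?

[B [Q < [B [Q < >] [B [Q < [B [Q < >]] >]]] >]]

< > < < > >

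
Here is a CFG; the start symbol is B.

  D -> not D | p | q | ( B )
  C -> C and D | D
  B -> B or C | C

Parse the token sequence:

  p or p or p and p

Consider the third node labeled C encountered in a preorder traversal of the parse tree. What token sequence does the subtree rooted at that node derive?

[B [B [B [C [D p]]] or [C [D p]]] or [C [C [D p]] and [D p]]]

p and p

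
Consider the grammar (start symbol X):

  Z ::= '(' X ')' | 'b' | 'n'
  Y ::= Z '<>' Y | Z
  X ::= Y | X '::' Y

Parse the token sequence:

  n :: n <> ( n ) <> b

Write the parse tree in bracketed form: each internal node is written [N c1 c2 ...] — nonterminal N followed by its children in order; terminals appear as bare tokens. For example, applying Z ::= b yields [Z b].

[X [X [Y [Z n]]] :: [Y [Z n] <> [Y [Z ( [X [Y [Z n]]] )] <> [Y [Z b]]]]]

X
X :: Y
Y :: Y
Z :: Y
n :: Y
n :: Z <> Y
n :: n <> Y
n :: n <> Z <> Y
n :: n <> ( X ) <> Y
n :: n <> ( Y ) <> Y
n :: n <> ( Z ) <> Y
n :: n <> ( n ) <> Y
n :: n <> ( n ) <> Z
n :: n <> ( n ) <> b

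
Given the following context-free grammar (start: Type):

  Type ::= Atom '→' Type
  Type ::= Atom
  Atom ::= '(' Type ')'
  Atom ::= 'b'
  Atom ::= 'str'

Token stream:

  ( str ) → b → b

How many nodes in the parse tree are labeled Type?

[Type [Atom ( [Type [Atom str]] )] → [Type [Atom b] → [Type [Atom b]]]]

4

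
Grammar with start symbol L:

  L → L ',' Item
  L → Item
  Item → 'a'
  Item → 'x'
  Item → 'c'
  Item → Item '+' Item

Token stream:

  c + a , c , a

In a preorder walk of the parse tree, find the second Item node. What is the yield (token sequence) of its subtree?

[L [L [L [Item [Item c] + [Item a]]] , [Item c]] , [Item a]]

c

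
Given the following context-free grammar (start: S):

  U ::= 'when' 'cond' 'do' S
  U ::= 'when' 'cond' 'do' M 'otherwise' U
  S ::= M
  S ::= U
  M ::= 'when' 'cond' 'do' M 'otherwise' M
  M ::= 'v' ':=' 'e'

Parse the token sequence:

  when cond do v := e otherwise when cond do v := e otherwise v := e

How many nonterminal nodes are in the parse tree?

[S [M when cond do [M v := e] otherwise [M when cond do [M v := e] otherwise [M v := e]]]]

6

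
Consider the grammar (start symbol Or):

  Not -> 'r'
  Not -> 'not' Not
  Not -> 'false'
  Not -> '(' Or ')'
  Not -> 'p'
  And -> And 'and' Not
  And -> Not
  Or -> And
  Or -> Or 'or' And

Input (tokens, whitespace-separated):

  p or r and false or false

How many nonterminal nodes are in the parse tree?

11

[Or [Or [Or [And [Not p]]] or [And [And [Not r]] and [Not false]]] or [And [Not false]]]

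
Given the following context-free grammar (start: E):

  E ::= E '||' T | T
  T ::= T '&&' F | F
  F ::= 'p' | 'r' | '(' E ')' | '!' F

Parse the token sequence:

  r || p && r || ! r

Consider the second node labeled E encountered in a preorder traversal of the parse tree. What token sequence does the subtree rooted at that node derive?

[E [E [E [T [F r]]] || [T [T [F p]] && [F r]]] || [T [F ! [F r]]]]

r || p && r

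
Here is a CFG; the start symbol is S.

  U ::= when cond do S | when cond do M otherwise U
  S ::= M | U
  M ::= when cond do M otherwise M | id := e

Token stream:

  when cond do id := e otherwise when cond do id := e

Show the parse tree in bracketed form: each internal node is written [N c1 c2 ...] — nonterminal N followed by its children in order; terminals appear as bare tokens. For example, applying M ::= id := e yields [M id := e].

S
U
when cond do M otherwise U
when cond do id := e otherwise U
when cond do id := e otherwise when cond do S
when cond do id := e otherwise when cond do M
when cond do id := e otherwise when cond do id := e

[S [U when cond do [M id := e] otherwise [U when cond do [S [M id := e]]]]]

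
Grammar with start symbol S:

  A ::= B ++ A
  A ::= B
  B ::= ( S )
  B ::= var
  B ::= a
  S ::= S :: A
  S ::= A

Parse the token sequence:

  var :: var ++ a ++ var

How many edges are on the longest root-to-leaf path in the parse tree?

[S [S [A [B var]]] :: [A [B var] ++ [A [B a] ++ [A [B var]]]]]

5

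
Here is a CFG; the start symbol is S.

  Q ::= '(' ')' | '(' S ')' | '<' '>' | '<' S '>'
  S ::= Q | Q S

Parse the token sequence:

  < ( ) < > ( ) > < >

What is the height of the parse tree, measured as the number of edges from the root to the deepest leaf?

[S [Q < [S [Q ( )] [S [Q < >] [S [Q ( )]]]] >] [S [Q < >]]]

6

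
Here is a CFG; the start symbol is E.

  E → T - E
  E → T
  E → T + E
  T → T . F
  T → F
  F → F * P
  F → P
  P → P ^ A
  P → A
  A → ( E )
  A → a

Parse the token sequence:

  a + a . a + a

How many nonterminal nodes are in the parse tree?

19

[E [T [F [P [A a]]]] + [E [T [T [F [P [A a]]]] . [F [P [A a]]]] + [E [T [F [P [A a]]]]]]]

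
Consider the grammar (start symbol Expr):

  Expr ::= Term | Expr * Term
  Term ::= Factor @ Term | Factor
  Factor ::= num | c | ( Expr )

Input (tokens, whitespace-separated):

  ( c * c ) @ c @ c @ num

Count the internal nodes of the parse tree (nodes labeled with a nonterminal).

[Expr [Term [Factor ( [Expr [Expr [Term [Factor c]]] * [Term [Factor c]]] )] @ [Term [Factor c] @ [Term [Factor c] @ [Term [Factor num]]]]]]

15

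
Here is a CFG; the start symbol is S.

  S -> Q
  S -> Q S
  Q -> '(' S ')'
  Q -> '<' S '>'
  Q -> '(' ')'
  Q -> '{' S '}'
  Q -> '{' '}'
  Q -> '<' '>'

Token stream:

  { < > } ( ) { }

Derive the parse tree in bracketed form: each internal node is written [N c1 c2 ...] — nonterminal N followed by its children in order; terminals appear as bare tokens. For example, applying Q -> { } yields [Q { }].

[S [Q { [S [Q < >]] }] [S [Q ( )] [S [Q { }]]]]

S
Q S
{ S } S
{ Q } S
{ < > } S
{ < > } Q S
{ < > } ( ) S
{ < > } ( ) Q
{ < > } ( ) { }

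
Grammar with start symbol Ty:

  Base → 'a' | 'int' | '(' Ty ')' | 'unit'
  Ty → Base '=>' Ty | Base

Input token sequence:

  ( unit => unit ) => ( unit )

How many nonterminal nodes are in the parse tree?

[Ty [Base ( [Ty [Base unit] => [Ty [Base unit]]] )] => [Ty [Base ( [Ty [Base unit]] )]]]

10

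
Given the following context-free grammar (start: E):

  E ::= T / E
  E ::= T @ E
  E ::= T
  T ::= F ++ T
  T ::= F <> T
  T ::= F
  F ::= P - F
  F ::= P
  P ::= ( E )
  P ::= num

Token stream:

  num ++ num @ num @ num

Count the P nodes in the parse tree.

[E [T [F [P num]] ++ [T [F [P num]]]] @ [E [T [F [P num]]] @ [E [T [F [P num]]]]]]

4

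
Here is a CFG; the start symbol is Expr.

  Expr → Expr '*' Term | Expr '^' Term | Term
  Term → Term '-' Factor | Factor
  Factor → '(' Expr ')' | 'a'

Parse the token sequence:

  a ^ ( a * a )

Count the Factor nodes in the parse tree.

[Expr [Expr [Term [Factor a]]] ^ [Term [Factor ( [Expr [Expr [Term [Factor a]]] * [Term [Factor a]]] )]]]

4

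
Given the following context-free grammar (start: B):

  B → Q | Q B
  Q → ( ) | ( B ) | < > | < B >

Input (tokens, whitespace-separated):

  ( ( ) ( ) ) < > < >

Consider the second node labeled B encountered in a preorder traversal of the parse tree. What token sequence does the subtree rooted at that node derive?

[B [Q ( [B [Q ( )] [B [Q ( )]]] )] [B [Q < >] [B [Q < >]]]]

( ) ( )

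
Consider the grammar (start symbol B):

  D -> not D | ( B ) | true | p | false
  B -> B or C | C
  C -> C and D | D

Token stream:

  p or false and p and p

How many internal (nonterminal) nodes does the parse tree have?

10

[B [B [C [D p]]] or [C [C [C [D false]] and [D p]] and [D p]]]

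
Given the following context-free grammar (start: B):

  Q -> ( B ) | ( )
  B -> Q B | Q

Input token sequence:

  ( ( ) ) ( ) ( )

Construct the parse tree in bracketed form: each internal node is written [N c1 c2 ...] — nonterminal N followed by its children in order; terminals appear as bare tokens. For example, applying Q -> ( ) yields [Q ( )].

[B [Q ( [B [Q ( )]] )] [B [Q ( )] [B [Q ( )]]]]

B
Q B
( B ) B
( Q ) B
( ( ) ) B
( ( ) ) Q B
( ( ) ) ( ) B
( ( ) ) ( ) Q
( ( ) ) ( ) ( )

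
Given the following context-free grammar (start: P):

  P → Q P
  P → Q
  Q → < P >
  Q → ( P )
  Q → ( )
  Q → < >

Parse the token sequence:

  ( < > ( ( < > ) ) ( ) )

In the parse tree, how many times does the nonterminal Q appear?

6

[P [Q ( [P [Q < >] [P [Q ( [P [Q ( [P [Q < >]] )]] )] [P [Q ( )]]]] )]]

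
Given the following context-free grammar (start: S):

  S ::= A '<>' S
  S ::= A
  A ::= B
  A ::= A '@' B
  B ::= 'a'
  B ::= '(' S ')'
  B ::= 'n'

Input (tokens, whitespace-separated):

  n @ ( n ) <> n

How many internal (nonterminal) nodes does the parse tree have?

11

[S [A [A [B n]] @ [B ( [S [A [B n]]] )]] <> [S [A [B n]]]]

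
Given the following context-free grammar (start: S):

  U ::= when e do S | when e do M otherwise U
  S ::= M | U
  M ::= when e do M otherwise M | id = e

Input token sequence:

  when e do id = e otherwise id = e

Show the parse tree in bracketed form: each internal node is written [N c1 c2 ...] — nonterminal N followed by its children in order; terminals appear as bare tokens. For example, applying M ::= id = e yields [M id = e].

[S [M when e do [M id = e] otherwise [M id = e]]]

S
M
when e do M otherwise M
when e do id = e otherwise M
when e do id = e otherwise id = e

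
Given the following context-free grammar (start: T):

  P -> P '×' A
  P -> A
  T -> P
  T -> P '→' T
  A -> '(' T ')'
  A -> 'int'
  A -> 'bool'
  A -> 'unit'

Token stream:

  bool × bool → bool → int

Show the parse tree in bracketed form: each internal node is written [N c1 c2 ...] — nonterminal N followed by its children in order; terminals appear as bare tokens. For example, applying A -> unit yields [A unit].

T
P → T
P × A → T
A × A → T
bool × A → T
bool × bool → T
bool × bool → P → T
bool × bool → A → T
bool × bool → bool → T
bool × bool → bool → P
bool × bool → bool → A
bool × bool → bool → int

[T [P [P [A bool]] × [A bool]] → [T [P [A bool]] → [T [P [A int]]]]]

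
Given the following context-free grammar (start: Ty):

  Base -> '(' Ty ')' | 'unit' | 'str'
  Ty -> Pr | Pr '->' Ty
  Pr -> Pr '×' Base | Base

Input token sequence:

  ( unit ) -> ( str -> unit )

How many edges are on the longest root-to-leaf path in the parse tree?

[Ty [Pr [Base ( [Ty [Pr [Base unit]]] )]] -> [Ty [Pr [Base ( [Ty [Pr [Base str]] -> [Ty [Pr [Base unit]]]] )]]]]

8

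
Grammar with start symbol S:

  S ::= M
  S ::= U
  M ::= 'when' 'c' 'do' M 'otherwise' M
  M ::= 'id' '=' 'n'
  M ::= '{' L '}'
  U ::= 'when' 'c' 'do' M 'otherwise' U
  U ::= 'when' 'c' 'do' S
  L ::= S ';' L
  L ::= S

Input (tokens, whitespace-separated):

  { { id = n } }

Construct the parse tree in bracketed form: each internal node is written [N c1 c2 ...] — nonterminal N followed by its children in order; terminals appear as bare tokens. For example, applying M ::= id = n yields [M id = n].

[S [M { [L [S [M { [L [S [M id = n]]] }]]] }]]

S
M
{ L }
{ S }
{ M }
{ { L } }
{ { S } }
{ { M } }
{ { id = n } }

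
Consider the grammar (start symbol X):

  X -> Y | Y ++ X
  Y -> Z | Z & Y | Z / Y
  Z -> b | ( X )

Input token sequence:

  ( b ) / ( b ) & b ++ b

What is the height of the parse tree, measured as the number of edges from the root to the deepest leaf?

[X [Y [Z ( [X [Y [Z b]]] )] / [Y [Z ( [X [Y [Z b]]] )] & [Y [Z b]]]] ++ [X [Y [Z b]]]]

7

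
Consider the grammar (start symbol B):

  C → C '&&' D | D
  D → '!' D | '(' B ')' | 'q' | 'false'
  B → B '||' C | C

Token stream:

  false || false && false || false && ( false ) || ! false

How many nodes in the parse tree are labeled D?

8

[B [B [B [B [C [D false]]] || [C [C [D false]] && [D false]]] || [C [C [D false]] && [D ( [B [C [D false]]] )]]] || [C [D ! [D false]]]]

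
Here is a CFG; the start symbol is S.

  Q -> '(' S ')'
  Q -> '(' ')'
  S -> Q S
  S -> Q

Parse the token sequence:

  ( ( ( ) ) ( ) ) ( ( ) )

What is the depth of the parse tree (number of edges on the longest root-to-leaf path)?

6

[S [Q ( [S [Q ( [S [Q ( )]] )] [S [Q ( )]]] )] [S [Q ( [S [Q ( )]] )]]]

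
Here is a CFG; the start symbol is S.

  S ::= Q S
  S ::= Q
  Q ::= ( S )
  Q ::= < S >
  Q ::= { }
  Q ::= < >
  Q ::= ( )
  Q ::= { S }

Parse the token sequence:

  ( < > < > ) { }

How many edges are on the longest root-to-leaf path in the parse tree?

5

[S [Q ( [S [Q < >] [S [Q < >]]] )] [S [Q { }]]]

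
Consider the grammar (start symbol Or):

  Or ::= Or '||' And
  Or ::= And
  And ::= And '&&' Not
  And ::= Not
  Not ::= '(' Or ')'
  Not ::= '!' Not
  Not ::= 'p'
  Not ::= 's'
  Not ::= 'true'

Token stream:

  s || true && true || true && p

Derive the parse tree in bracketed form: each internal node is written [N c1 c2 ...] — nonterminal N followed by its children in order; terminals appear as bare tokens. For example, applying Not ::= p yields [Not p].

Or
Or || And
Or || And || And
And || And || And
Not || And || And
s || And || And
s || And && Not || And
s || Not && Not || And
s || true && Not || And
s || true && true || And
s || true && true || And && Not
s || true && true || Not && Not
s || true && true || true && Not
s || true && true || true && p

[Or [Or [Or [And [Not s]]] || [And [And [Not true]] && [Not true]]] || [And [And [Not true]] && [Not p]]]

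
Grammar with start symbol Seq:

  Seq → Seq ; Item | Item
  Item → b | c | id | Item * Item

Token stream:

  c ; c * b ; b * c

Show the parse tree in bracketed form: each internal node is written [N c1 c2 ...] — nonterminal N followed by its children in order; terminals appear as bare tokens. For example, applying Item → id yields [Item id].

Seq
Seq ; Item
Seq ; Item ; Item
Item ; Item ; Item
c ; Item ; Item
c ; Item * Item ; Item
c ; c * Item ; Item
c ; c * b ; Item
c ; c * b ; Item * Item
c ; c * b ; b * Item
c ; c * b ; b * c

[Seq [Seq [Seq [Item c]] ; [Item [Item c] * [Item b]]] ; [Item [Item b] * [Item c]]]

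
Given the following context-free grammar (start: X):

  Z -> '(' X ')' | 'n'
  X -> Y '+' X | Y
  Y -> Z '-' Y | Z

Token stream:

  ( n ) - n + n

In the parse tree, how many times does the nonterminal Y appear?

4

[X [Y [Z ( [X [Y [Z n]]] )] - [Y [Z n]]] + [X [Y [Z n]]]]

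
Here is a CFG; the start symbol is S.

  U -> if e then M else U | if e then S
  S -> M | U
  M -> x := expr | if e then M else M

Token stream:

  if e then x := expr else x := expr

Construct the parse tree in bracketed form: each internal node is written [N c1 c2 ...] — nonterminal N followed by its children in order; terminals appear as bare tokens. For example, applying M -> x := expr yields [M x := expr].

S
M
if e then M else M
if e then x := expr else M
if e then x := expr else x := expr

[S [M if e then [M x := expr] else [M x := expr]]]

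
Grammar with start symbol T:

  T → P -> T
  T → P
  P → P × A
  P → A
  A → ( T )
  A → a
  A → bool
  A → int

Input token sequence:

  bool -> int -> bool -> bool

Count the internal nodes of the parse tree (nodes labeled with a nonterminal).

[T [P [A bool]] -> [T [P [A int]] -> [T [P [A bool]] -> [T [P [A bool]]]]]]

12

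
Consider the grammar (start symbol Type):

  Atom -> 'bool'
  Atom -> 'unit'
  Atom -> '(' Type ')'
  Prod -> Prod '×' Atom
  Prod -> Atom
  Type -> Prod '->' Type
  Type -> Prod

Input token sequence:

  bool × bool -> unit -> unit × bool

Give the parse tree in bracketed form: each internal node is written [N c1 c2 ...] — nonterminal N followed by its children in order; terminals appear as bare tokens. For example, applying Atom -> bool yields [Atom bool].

[Type [Prod [Prod [Atom bool]] × [Atom bool]] -> [Type [Prod [Atom unit]] -> [Type [Prod [Prod [Atom unit]] × [Atom bool]]]]]

Type
Prod -> Type
Prod × Atom -> Type
Atom × Atom -> Type
bool × Atom -> Type
bool × bool -> Type
bool × bool -> Prod -> Type
bool × bool -> Atom -> Type
bool × bool -> unit -> Type
bool × bool -> unit -> Prod
bool × bool -> unit -> Prod × Atom
bool × bool -> unit -> Atom × Atom
bool × bool -> unit -> unit × Atom
bool × bool -> unit -> unit × bool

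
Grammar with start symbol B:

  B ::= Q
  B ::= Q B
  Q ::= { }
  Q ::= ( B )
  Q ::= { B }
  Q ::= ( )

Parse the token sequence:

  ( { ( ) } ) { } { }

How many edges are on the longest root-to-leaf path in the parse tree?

6

[B [Q ( [B [Q { [B [Q ( )]] }]] )] [B [Q { }] [B [Q { }]]]]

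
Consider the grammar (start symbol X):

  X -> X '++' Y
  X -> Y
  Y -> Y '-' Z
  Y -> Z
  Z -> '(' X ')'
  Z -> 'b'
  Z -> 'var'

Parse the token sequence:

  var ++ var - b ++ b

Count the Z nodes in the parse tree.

4

[X [X [X [Y [Z var]]] ++ [Y [Y [Z var]] - [Z b]]] ++ [Y [Z b]]]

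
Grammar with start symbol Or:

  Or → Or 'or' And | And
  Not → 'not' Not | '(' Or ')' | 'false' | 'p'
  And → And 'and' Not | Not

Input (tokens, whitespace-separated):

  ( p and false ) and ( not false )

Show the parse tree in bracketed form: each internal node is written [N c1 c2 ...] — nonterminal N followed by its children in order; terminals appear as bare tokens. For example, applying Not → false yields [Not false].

Or
And
And and Not
Not and Not
( Or ) and Not
( And ) and Not
( And and Not ) and Not
( Not and Not ) and Not
( p and Not ) and Not
( p and false ) and Not
( p and false ) and ( Or )
( p and false ) and ( And )
( p and false ) and ( Not )
( p and false ) and ( not Not )
( p and false ) and ( not false )

[Or [And [And [Not ( [Or [And [And [Not p]] and [Not false]]] )]] and [Not ( [Or [And [Not not [Not false]]]] )]]]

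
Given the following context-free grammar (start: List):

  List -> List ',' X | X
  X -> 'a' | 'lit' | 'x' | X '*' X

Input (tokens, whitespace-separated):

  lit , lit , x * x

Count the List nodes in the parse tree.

[List [List [List [X lit]] , [X lit]] , [X [X x] * [X x]]]

3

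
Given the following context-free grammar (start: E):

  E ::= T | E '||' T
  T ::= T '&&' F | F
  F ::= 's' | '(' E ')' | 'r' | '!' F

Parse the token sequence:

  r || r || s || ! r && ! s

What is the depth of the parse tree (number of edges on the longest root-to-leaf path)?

6

[E [E [E [E [T [F r]]] || [T [F r]]] || [T [F s]]] || [T [T [F ! [F r]]] && [F ! [F s]]]]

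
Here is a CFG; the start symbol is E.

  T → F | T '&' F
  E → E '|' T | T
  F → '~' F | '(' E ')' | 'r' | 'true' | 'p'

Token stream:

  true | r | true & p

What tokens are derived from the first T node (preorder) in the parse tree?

[E [E [E [T [F true]]] | [T [F r]]] | [T [T [F true]] & [F p]]]

true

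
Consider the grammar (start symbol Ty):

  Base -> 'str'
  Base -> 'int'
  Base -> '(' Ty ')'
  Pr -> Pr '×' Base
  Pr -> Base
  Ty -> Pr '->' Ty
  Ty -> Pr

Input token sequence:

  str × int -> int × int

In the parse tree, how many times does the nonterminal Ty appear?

2

[Ty [Pr [Pr [Base str]] × [Base int]] -> [Ty [Pr [Pr [Base int]] × [Base int]]]]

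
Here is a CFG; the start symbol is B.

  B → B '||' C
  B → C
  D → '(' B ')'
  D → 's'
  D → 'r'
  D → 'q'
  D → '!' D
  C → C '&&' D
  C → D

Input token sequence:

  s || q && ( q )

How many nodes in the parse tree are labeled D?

[B [B [C [D s]]] || [C [C [D q]] && [D ( [B [C [D q]]] )]]]

4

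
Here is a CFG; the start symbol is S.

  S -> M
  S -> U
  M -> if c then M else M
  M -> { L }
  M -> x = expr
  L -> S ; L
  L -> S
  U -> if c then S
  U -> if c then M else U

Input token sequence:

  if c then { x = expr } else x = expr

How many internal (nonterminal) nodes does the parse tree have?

7

[S [M if c then [M { [L [S [M x = expr]]] }] else [M x = expr]]]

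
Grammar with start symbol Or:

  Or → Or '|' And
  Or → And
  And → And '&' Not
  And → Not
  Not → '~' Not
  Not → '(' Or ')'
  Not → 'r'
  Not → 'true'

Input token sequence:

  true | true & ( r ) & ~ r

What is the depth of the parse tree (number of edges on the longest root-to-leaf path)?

[Or [Or [And [Not true]]] | [And [And [And [Not true]] & [Not ( [Or [And [Not r]]] )]] & [Not ~ [Not r]]]]

7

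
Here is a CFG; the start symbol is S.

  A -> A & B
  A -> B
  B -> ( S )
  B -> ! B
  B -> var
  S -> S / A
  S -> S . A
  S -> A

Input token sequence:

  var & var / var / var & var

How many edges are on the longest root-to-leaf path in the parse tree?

6

[S [S [S [A [A [B var]] & [B var]]] / [A [B var]]] / [A [A [B var]] & [B var]]]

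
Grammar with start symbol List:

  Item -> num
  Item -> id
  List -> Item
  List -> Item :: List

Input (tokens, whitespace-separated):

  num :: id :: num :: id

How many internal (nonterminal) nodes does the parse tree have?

8

[List [Item num] :: [List [Item id] :: [List [Item num] :: [List [Item id]]]]]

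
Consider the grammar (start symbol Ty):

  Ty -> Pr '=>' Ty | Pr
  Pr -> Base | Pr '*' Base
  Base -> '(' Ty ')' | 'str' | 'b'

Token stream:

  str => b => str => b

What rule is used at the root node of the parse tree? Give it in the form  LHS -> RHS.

[Ty [Pr [Base str]] => [Ty [Pr [Base b]] => [Ty [Pr [Base str]] => [Ty [Pr [Base b]]]]]]

Ty -> Pr '=>' Ty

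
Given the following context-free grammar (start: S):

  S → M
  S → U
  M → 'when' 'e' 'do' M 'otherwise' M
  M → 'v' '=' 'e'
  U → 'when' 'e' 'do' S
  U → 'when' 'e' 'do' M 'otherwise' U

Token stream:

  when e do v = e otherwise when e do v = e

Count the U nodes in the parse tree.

2

[S [U when e do [M v = e] otherwise [U when e do [S [M v = e]]]]]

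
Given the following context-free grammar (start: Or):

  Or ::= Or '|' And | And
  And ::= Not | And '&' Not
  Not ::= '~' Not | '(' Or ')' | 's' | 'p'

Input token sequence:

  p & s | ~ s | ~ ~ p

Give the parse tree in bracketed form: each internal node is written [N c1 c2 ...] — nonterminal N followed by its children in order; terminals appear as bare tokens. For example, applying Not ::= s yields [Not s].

Or
Or | And
Or | And | And
And | And | And
And & Not | And | And
Not & Not | And | And
p & Not | And | And
p & s | And | And
p & s | Not | And
p & s | ~ Not | And
p & s | ~ s | And
p & s | ~ s | Not
p & s | ~ s | ~ Not
p & s | ~ s | ~ ~ Not
p & s | ~ s | ~ ~ p

[Or [Or [Or [And [And [Not p]] & [Not s]]] | [And [Not ~ [Not s]]]] | [And [Not ~ [Not ~ [Not p]]]]]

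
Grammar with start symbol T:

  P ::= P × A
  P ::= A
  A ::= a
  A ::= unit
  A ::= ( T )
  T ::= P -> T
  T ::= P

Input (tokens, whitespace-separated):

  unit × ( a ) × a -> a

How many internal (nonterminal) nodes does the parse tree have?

13

[T [P [P [P [A unit]] × [A ( [T [P [A a]]] )]] × [A a]] -> [T [P [A a]]]]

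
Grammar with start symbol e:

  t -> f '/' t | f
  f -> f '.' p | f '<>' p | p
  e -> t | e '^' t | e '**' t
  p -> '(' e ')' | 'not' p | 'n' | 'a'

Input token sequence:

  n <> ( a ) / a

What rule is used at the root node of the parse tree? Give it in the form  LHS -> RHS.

e -> t

[e [t [f [f [p n]] <> [p ( [e [t [f [p a]]]] )]] / [t [f [p a]]]]]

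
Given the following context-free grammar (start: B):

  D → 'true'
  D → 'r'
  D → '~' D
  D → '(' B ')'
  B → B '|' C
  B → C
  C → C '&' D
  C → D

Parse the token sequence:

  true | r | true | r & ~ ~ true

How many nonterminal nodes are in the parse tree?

16

[B [B [B [B [C [D true]]] | [C [D r]]] | [C [D true]]] | [C [C [D r]] & [D ~ [D ~ [D true]]]]]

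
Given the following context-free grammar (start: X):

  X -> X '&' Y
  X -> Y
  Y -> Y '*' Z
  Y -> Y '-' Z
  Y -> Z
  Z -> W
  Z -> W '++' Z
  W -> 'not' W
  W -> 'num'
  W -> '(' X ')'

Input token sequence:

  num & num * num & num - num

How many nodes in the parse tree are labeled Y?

5

[X [X [X [Y [Z [W num]]]] & [Y [Y [Z [W num]]] * [Z [W num]]]] & [Y [Y [Z [W num]]] - [Z [W num]]]]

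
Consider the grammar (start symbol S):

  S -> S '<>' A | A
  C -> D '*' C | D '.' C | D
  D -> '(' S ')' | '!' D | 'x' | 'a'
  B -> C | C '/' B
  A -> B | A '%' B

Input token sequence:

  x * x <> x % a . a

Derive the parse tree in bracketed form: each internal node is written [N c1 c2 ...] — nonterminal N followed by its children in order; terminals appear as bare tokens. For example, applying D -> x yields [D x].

S
S <> A
A <> A
B <> A
C <> A
D * C <> A
x * C <> A
x * D <> A
x * x <> A
x * x <> A % B
x * x <> B % B
x * x <> C % B
x * x <> D % B
x * x <> x % B
x * x <> x % C
x * x <> x % D . C
x * x <> x % a . C
x * x <> x % a . D
x * x <> x % a . a

[S [S [A [B [C [D x] * [C [D x]]]]]] <> [A [A [B [C [D x]]]] % [B [C [D a] . [C [D a]]]]]]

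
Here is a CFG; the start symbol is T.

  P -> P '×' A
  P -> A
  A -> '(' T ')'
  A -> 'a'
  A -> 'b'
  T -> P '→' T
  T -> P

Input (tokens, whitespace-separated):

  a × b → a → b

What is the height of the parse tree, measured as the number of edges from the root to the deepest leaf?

5

[T [P [P [A a]] × [A b]] → [T [P [A a]] → [T [P [A b]]]]]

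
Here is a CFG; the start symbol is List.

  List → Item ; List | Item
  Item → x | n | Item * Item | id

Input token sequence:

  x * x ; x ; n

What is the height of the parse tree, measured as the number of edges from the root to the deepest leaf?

4

[List [Item [Item x] * [Item x]] ; [List [Item x] ; [List [Item n]]]]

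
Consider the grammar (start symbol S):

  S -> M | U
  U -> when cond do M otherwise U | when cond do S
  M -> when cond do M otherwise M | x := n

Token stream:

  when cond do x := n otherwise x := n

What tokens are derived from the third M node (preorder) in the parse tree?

[S [M when cond do [M x := n] otherwise [M x := n]]]

x := n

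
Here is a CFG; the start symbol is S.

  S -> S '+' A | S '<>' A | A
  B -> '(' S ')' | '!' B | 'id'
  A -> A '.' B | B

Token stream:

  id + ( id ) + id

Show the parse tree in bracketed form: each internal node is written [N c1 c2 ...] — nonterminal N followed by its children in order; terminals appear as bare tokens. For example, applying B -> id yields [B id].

S
S + A
S + A + A
A + A + A
B + A + A
id + A + A
id + B + A
id + ( S ) + A
id + ( A ) + A
id + ( B ) + A
id + ( id ) + A
id + ( id ) + B
id + ( id ) + id

[S [S [S [A [B id]]] + [A [B ( [S [A [B id]]] )]]] + [A [B id]]]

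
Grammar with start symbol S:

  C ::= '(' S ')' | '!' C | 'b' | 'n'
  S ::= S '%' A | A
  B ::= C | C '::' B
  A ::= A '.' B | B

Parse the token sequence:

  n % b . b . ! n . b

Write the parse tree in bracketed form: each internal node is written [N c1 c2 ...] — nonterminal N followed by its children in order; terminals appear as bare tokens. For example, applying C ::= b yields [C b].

[S [S [A [B [C n]]]] % [A [A [A [A [B [C b]]] . [B [C b]]] . [B [C ! [C n]]]] . [B [C b]]]]

S
S % A
A % A
B % A
C % A
n % A
n % A . B
n % A . B . B
n % A . B . B . B
n % B . B . B . B
n % C . B . B . B
n % b . B . B . B
n % b . C . B . B
n % b . b . B . B
n % b . b . C . B
n % b . b . ! C . B
n % b . b . ! n . B
n % b . b . ! n . C
n % b . b . ! n . b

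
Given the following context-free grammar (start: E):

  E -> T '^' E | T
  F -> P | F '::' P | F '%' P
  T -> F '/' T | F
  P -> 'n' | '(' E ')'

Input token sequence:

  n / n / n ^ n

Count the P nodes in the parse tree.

4

[E [T [F [P n]] / [T [F [P n]] / [T [F [P n]]]]] ^ [E [T [F [P n]]]]]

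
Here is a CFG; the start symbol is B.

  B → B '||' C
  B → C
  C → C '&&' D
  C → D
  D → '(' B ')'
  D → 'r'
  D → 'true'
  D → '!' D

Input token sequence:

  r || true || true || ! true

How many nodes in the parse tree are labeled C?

[B [B [B [B [C [D r]]] || [C [D true]]] || [C [D true]]] || [C [D ! [D true]]]]

4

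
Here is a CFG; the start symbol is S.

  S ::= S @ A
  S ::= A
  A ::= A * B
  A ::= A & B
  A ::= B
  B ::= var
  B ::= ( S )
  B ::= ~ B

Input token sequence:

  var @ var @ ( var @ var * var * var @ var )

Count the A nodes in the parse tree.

[S [S [S [A [B var]]] @ [A [B var]]] @ [A [B ( [S [S [S [A [B var]]] @ [A [A [A [B var]] * [B var]] * [B var]]] @ [A [B var]]] )]]]

8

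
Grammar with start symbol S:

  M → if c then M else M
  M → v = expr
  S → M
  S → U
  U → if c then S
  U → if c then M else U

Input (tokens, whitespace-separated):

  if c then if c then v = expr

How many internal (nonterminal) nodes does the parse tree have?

6

[S [U if c then [S [U if c then [S [M v = expr]]]]]]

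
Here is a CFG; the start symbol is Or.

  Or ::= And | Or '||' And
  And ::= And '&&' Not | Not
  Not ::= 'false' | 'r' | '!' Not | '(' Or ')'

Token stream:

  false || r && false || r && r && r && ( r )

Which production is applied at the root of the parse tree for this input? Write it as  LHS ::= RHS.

Or ::= Or '||' And

[Or [Or [Or [And [Not false]]] || [And [And [Not r]] && [Not false]]] || [And [And [And [And [Not r]] && [Not r]] && [Not r]] && [Not ( [Or [And [Not r]]] )]]]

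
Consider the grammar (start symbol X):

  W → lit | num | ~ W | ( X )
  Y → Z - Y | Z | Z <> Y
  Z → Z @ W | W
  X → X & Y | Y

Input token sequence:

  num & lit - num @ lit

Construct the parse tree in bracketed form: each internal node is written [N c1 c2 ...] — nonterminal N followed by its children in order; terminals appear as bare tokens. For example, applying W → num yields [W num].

[X [X [Y [Z [W num]]]] & [Y [Z [W lit]] - [Y [Z [Z [W num]] @ [W lit]]]]]

X
X & Y
Y & Y
Z & Y
W & Y
num & Y
num & Z - Y
num & W - Y
num & lit - Y
num & lit - Z
num & lit - Z @ W
num & lit - W @ W
num & lit - num @ W
num & lit - num @ lit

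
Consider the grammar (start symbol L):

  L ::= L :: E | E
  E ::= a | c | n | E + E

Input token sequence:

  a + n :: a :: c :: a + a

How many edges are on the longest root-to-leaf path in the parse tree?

6

[L [L [L [L [E [E a] + [E n]]] :: [E a]] :: [E c]] :: [E [E a] + [E a]]]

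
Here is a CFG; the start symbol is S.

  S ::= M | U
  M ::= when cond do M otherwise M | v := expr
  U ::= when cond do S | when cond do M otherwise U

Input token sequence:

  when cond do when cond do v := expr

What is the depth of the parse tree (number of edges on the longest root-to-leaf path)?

[S [U when cond do [S [U when cond do [S [M v := expr]]]]]]

6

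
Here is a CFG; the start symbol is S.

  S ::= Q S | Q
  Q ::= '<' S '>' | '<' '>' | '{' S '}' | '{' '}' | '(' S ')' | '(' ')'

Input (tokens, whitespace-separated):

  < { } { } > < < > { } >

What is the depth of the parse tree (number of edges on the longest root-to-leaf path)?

[S [Q < [S [Q { }] [S [Q { }]]] >] [S [Q < [S [Q < >] [S [Q { }]]] >]]]

6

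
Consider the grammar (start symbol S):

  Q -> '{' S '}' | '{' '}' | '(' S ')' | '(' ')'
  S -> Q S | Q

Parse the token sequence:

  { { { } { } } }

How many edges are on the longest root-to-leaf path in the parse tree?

[S [Q { [S [Q { [S [Q { }] [S [Q { }]]] }]] }]]

7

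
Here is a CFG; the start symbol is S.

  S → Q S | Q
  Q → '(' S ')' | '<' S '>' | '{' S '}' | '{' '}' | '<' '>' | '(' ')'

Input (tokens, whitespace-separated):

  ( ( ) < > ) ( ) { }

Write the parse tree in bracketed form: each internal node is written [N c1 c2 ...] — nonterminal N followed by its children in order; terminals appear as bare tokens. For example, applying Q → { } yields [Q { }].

[S [Q ( [S [Q ( )] [S [Q < >]]] )] [S [Q ( )] [S [Q { }]]]]

S
Q S
( S ) S
( Q S ) S
( ( ) S ) S
( ( ) Q ) S
( ( ) < > ) S
( ( ) < > ) Q S
( ( ) < > ) ( ) S
( ( ) < > ) ( ) Q
( ( ) < > ) ( ) { }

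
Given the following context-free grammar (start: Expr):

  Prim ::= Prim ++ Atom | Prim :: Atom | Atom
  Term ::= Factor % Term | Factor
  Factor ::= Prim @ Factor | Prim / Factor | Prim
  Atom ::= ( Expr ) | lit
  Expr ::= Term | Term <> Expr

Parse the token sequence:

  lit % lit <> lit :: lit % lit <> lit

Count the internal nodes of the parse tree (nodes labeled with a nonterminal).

[Expr [Term [Factor [Prim [Atom lit]]] % [Term [Factor [Prim [Atom lit]]]]] <> [Expr [Term [Factor [Prim [Prim [Atom lit]] :: [Atom lit]]] % [Term [Factor [Prim [Atom lit]]]]] <> [Expr [Term [Factor [Prim [Atom lit]]]]]]]

25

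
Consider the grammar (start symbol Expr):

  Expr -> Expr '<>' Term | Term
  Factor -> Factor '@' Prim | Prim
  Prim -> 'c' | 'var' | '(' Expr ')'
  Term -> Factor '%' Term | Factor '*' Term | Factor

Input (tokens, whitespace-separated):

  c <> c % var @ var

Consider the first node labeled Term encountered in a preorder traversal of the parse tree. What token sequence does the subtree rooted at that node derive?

[Expr [Expr [Term [Factor [Prim c]]]] <> [Term [Factor [Prim c]] % [Term [Factor [Factor [Prim var]] @ [Prim var]]]]]

c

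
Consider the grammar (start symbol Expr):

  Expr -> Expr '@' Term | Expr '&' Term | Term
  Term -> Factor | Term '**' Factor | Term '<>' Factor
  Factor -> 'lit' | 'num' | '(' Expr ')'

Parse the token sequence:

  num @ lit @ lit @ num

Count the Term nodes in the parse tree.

4

[Expr [Expr [Expr [Expr [Term [Factor num]]] @ [Term [Factor lit]]] @ [Term [Factor lit]]] @ [Term [Factor num]]]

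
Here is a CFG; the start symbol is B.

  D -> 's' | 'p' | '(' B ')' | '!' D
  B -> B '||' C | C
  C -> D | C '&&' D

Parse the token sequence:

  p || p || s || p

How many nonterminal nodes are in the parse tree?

[B [B [B [B [C [D p]]] || [C [D p]]] || [C [D s]]] || [C [D p]]]

12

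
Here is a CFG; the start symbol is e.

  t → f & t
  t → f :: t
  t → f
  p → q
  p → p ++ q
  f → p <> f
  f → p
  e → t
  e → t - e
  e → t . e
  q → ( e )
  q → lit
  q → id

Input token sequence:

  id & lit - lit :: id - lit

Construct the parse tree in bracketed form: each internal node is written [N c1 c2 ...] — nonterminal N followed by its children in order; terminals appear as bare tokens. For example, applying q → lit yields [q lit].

e
t - e
f & t - e
p & t - e
q & t - e
id & t - e
id & f - e
id & p - e
id & q - e
id & lit - e
id & lit - t - e
id & lit - f :: t - e
id & lit - p :: t - e
id & lit - q :: t - e
id & lit - lit :: t - e
id & lit - lit :: f - e
id & lit - lit :: p - e
id & lit - lit :: q - e
id & lit - lit :: id - e
id & lit - lit :: id - t
id & lit - lit :: id - f
id & lit - lit :: id - p
id & lit - lit :: id - q
id & lit - lit :: id - lit

[e [t [f [p [q id]]] & [t [f [p [q lit]]]]] - [e [t [f [p [q lit]]] :: [t [f [p [q id]]]]] - [e [t [f [p [q lit]]]]]]]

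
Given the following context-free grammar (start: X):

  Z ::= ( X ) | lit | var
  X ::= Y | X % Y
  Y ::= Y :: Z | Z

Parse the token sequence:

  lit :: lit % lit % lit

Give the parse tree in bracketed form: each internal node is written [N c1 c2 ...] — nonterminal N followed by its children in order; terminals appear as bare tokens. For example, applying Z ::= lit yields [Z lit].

X
X % Y
X % Y % Y
Y % Y % Y
Y :: Z % Y % Y
Z :: Z % Y % Y
lit :: Z % Y % Y
lit :: lit % Y % Y
lit :: lit % Z % Y
lit :: lit % lit % Y
lit :: lit % lit % Z
lit :: lit % lit % lit

[X [X [X [Y [Y [Z lit]] :: [Z lit]]] % [Y [Z lit]]] % [Y [Z lit]]]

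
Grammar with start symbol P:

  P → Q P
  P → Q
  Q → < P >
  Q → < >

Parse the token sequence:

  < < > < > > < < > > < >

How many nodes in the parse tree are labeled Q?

6

[P [Q < [P [Q < >] [P [Q < >]]] >] [P [Q < [P [Q < >]] >] [P [Q < >]]]]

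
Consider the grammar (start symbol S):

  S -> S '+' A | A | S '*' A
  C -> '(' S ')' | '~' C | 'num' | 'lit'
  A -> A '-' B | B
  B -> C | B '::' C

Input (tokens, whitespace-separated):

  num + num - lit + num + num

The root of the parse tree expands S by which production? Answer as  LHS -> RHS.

[S [S [S [S [A [B [C num]]]] + [A [A [B [C num]]] - [B [C lit]]]] + [A [B [C num]]]] + [A [B [C num]]]]

S -> S '+' A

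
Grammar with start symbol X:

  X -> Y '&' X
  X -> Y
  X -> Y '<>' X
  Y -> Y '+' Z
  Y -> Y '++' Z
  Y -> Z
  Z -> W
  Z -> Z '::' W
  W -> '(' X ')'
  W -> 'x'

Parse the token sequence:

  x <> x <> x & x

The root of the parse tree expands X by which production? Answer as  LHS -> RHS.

X -> Y '<>' X

[X [Y [Z [W x]]] <> [X [Y [Z [W x]]] <> [X [Y [Z [W x]]] & [X [Y [Z [W x]]]]]]]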